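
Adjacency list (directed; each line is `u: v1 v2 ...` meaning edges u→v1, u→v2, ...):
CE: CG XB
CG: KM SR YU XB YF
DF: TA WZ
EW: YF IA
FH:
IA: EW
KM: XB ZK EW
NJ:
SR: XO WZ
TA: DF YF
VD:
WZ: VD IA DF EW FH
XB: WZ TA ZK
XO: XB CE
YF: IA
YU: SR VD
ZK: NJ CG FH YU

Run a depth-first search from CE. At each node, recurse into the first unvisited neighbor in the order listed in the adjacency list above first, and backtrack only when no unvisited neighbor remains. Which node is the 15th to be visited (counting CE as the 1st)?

Visit CE
CE → CG
CG → KM
KM → XB
XB → WZ
WZ → VD
WZ → IA
IA → EW
EW → YF
WZ → DF
DF → TA
WZ → FH
XB → ZK
ZK → NJ
ZK → YU
YU → SR
SR → XO

Visit order: CE, CG, KM, XB, WZ, VD, IA, EW, YF, DF, TA, FH, ZK, NJ, YU, SR, XO

YU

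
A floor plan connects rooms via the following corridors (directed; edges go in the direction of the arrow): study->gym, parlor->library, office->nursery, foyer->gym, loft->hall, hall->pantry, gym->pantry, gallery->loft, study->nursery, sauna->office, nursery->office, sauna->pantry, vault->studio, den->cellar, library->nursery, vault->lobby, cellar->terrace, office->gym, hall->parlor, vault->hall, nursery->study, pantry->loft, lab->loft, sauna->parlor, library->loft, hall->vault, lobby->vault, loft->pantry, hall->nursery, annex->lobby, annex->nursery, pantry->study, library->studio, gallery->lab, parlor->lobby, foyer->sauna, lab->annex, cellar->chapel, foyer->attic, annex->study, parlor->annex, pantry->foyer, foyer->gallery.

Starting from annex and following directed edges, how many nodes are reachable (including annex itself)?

BFS from annex visits: annex, study, nursery, lobby, gym, office, vault, pantry, studio, hall, loft, foyer, parlor, sauna, gallery, attic, library, lab
Reachable nodes: 18 of 22 total.

18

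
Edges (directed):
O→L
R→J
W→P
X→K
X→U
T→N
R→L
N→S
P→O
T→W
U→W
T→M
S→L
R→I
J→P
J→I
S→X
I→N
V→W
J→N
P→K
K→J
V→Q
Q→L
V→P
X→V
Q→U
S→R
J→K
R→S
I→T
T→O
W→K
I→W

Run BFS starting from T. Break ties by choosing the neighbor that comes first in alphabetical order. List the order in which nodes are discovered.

T M N O W S L K P R X J I U V Q

Visit T; enqueue M, N, O, W → queue [M, N, O, W]
Visit M → queue [N, O, W]
Visit N; enqueue S → queue [O, W, S]
Visit O; enqueue L → queue [W, S, L]
Visit W; enqueue K, P → queue [S, L, K, P]
Visit S; enqueue R, X → queue [L, K, P, R, X]
Visit L → queue [K, P, R, X]
Visit K; enqueue J → queue [P, R, X, J]
Visit P → queue [R, X, J]
Visit R; enqueue I → queue [X, J, I]
Visit X; enqueue U, V → queue [J, I, U, V]
Visit J → queue [I, U, V]
Visit I → queue [U, V]
Visit U → queue [V]
Visit V; enqueue Q → queue [Q]
Visit Q → queue []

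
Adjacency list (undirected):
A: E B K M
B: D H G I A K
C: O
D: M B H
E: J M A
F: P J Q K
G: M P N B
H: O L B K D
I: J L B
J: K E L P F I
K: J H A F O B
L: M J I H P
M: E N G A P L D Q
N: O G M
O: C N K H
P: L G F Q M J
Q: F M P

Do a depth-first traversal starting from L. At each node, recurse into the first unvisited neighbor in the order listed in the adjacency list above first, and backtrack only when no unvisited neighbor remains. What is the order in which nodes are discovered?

Visit L
L → M
M → E
E → J
J → K
K → H
H → O
O → C
O → N
N → G
G → P
P → F
F → Q
G → B
B → D
B → I
B → A

L → M → E → J → K → H → O → C → N → G → P → F → Q → B → D → I → A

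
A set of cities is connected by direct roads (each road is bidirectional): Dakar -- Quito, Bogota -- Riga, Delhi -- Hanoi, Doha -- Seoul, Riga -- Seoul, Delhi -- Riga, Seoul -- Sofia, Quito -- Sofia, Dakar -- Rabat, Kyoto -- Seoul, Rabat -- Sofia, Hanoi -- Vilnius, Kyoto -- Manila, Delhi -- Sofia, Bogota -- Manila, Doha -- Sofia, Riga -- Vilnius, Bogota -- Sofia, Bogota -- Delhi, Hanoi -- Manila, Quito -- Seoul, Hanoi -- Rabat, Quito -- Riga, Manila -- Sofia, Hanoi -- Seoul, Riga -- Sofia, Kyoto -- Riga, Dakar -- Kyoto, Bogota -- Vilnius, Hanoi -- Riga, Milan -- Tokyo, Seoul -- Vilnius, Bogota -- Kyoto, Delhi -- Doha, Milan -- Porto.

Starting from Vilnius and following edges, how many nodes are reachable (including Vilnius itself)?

BFS from Vilnius visits: Vilnius, Bogota, Hanoi, Riga, Seoul, Delhi, Kyoto, Manila, Sofia, Rabat, Quito, Doha, Dakar
Reachable nodes: 13 of 16 total.

13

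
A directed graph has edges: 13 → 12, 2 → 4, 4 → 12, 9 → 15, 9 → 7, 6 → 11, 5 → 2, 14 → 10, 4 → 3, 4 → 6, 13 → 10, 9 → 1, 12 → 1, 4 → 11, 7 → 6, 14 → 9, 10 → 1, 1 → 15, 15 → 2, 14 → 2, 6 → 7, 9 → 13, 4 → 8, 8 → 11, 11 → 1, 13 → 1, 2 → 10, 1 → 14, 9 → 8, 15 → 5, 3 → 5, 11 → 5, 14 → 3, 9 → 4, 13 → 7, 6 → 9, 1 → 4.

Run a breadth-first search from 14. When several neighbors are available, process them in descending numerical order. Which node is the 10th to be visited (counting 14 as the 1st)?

Visit 14; enqueue 10, 9, 3, 2 → queue [10, 9, 3, 2]
Visit 10; enqueue 1 → queue [9, 3, 2, 1]
Visit 9; enqueue 15, 13, 8, 7, 4 → queue [3, 2, 1, 15, 13, 8, 7, 4]
Visit 3; enqueue 5 → queue [2, 1, 15, 13, 8, 7, 4, 5]
Visit 2 → queue [1, 15, 13, 8, 7, 4, 5]
Visit 1 → queue [15, 13, 8, 7, 4, 5]
Visit 15 → queue [13, 8, 7, 4, 5]
Visit 13; enqueue 12 → queue [8, 7, 4, 5, 12]
Visit 8; enqueue 11 → queue [7, 4, 5, 12, 11]
Visit 7; enqueue 6 → queue [4, 5, 12, 11, 6]
Visit 4 → queue [5, 12, 11, 6]
Visit 5 → queue [12, 11, 6]
Visit 12 → queue [11, 6]
Visit 11 → queue [6]
Visit 6 → queue []

Visit order: 14, 10, 9, 3, 2, 1, 15, 13, 8, 7, 4, 5, 12, 11, 6

7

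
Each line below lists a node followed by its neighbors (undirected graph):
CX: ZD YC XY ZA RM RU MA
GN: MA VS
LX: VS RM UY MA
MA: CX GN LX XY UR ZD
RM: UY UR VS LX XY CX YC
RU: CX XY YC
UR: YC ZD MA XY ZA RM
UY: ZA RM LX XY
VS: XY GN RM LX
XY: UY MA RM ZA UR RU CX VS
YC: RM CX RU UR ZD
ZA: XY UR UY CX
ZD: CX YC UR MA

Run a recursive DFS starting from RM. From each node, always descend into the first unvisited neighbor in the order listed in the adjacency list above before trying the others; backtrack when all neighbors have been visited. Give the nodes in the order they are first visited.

RM → UY → ZA → XY → MA → CX → ZD → YC → RU → UR → GN → VS → LX

Visit RM
RM → UY
UY → ZA
ZA → XY
XY → MA
MA → CX
CX → ZD
ZD → YC
YC → RU
YC → UR
MA → GN
GN → VS
VS → LX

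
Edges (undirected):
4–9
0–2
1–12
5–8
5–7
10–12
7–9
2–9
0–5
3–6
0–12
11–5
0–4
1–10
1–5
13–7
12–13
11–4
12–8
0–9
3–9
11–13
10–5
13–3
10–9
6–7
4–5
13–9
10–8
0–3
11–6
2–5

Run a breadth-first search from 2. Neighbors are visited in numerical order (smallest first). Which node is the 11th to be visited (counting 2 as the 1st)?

Visit 2; enqueue 0, 5, 9 → queue [0, 5, 9]
Visit 0; enqueue 3, 4, 12 → queue [5, 9, 3, 4, 12]
Visit 5; enqueue 1, 7, 8, 10, 11 → queue [9, 3, 4, 12, 1, 7, 8, 10, 11]
Visit 9; enqueue 13 → queue [3, 4, 12, 1, 7, 8, 10, 11, 13]
Visit 3; enqueue 6 → queue [4, 12, 1, 7, 8, 10, 11, 13, 6]
Visit 4 → queue [12, 1, 7, 8, 10, 11, 13, 6]
Visit 12 → queue [1, 7, 8, 10, 11, 13, 6]
Visit 1 → queue [7, 8, 10, 11, 13, 6]
Visit 7 → queue [8, 10, 11, 13, 6]
Visit 8 → queue [10, 11, 13, 6]
Visit 10 → queue [11, 13, 6]
Visit 11 → queue [13, 6]
Visit 13 → queue [6]
Visit 6 → queue []

Visit order: 2, 0, 5, 9, 3, 4, 12, 1, 7, 8, 10, 11, 13, 6

10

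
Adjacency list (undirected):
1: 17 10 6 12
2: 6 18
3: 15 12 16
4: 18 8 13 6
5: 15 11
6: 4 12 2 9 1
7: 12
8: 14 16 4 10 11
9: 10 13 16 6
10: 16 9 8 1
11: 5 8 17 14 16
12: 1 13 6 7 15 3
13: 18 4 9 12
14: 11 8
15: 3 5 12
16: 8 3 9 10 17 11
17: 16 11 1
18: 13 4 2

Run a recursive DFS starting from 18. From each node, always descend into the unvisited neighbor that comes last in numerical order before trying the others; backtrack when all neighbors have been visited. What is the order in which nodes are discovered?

18 -> 13 -> 12 -> 15 -> 5 -> 11 -> 17 -> 16 -> 10 -> 9 -> 6 -> 4 -> 8 -> 14 -> 2 -> 1 -> 3 -> 7

Visit 18
18 → 13
13 → 12
12 → 15
15 → 5
5 → 11
11 → 17
17 → 16
16 → 10
10 → 9
9 → 6
6 → 4
4 → 8
8 → 14
6 → 2
6 → 1
16 → 3
12 → 7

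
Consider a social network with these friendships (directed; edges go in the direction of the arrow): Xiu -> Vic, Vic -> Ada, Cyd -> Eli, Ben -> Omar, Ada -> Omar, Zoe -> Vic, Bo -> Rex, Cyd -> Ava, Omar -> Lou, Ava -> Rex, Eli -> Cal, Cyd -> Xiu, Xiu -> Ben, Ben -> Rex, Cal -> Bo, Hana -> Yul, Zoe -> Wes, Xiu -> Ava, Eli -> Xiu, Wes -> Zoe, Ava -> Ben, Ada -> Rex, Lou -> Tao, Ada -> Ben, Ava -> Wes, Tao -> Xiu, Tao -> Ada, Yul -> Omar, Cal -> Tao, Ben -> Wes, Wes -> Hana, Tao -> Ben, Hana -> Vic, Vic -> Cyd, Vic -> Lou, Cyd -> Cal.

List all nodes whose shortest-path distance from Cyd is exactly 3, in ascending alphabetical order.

Ada, Hana, Lou, Omar, Zoe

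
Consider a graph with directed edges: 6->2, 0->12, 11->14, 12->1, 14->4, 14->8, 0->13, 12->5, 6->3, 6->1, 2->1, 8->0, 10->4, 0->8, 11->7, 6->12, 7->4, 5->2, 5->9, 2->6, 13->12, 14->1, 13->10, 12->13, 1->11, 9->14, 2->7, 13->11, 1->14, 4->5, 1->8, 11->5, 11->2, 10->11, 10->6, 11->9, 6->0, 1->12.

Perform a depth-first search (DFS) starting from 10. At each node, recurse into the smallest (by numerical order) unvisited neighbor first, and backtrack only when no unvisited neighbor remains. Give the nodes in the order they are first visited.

Visit 10
10 → 4
4 → 5
5 → 2
2 → 1
1 → 8
8 → 0
0 → 12
12 → 13
13 → 11
11 → 7
11 → 9
9 → 14
2 → 6
6 → 3

10, 4, 5, 2, 1, 8, 0, 12, 13, 11, 7, 9, 14, 6, 3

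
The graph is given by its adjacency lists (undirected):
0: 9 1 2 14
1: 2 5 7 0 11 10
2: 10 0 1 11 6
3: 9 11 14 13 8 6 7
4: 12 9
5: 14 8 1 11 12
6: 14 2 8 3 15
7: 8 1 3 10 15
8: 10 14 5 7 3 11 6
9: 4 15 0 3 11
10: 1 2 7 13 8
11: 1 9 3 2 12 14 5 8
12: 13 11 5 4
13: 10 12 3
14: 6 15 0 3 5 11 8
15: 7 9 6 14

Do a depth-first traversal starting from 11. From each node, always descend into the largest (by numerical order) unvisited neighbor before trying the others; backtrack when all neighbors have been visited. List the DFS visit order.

11, 14, 15, 9, 4, 12, 13, 10, 8, 7, 3, 6, 2, 1, 5, 0

Visit 11
11 → 14
14 → 15
15 → 9
9 → 4
4 → 12
12 → 13
13 → 10
10 → 8
8 → 7
7 → 3
3 → 6
6 → 2
2 → 1
1 → 5
1 → 0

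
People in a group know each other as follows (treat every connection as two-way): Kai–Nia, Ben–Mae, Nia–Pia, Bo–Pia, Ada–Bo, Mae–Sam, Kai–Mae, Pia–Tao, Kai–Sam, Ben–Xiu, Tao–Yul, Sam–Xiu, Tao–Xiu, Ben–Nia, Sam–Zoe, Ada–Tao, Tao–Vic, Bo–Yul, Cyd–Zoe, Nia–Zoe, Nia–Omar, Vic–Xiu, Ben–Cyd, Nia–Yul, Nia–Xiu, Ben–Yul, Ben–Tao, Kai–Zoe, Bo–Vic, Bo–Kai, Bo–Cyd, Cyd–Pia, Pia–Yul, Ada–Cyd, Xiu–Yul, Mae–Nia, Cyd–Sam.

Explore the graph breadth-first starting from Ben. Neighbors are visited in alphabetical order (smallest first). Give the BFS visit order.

Ben, Cyd, Mae, Nia, Tao, Xiu, Yul, Ada, Bo, Pia, Sam, Zoe, Kai, Omar, Vic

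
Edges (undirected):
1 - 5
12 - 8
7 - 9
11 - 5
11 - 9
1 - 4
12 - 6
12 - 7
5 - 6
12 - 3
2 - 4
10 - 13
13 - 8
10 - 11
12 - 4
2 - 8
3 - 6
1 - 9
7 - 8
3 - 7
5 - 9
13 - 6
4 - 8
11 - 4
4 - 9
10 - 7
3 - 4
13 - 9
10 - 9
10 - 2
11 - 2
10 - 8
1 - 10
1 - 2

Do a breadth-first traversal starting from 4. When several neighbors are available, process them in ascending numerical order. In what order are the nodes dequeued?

4 -> 1 -> 2 -> 3 -> 8 -> 9 -> 11 -> 12 -> 5 -> 10 -> 6 -> 7 -> 13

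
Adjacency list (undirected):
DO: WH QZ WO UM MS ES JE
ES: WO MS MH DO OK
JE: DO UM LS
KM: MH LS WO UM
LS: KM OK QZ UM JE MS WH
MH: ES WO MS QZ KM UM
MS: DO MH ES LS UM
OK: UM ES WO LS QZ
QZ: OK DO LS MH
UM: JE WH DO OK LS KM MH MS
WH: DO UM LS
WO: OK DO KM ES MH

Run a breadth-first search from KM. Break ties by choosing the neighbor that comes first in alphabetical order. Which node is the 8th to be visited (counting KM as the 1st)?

OK

Visit KM; enqueue LS, MH, UM, WO → queue [LS, MH, UM, WO]
Visit LS; enqueue JE, MS, OK, QZ, WH → queue [MH, UM, WO, JE, MS, OK, QZ, WH]
Visit MH; enqueue ES → queue [UM, WO, JE, MS, OK, QZ, WH, ES]
Visit UM; enqueue DO → queue [WO, JE, MS, OK, QZ, WH, ES, DO]
Visit WO → queue [JE, MS, OK, QZ, WH, ES, DO]
Visit JE → queue [MS, OK, QZ, WH, ES, DO]
Visit MS → queue [OK, QZ, WH, ES, DO]
Visit OK → queue [QZ, WH, ES, DO]
Visit QZ → queue [WH, ES, DO]
Visit WH → queue [ES, DO]
Visit ES → queue [DO]
Visit DO → queue []

Visit order: KM, LS, MH, UM, WO, JE, MS, OK, QZ, WH, ES, DO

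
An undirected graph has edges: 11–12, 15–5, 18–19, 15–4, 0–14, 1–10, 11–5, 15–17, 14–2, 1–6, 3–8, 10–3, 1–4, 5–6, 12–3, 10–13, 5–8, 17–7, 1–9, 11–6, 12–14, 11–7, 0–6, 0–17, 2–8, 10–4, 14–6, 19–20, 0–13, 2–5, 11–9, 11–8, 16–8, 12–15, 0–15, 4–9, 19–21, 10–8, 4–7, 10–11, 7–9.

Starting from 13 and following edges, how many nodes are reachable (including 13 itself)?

18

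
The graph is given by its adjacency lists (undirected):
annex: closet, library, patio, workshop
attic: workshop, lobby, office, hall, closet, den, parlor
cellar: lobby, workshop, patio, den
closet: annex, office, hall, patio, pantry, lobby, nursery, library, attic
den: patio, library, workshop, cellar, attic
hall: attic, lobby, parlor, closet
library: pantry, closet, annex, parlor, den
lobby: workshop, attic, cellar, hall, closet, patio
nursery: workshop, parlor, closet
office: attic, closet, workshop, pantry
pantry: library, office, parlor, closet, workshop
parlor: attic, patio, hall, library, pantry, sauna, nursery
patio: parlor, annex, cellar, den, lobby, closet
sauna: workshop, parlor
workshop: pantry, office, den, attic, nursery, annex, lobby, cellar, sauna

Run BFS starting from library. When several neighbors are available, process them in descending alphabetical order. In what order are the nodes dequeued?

Visit library; enqueue parlor, pantry, den, closet, annex → queue [parlor, pantry, den, closet, annex]
Visit parlor; enqueue sauna, patio, nursery, hall, attic → queue [pantry, den, closet, annex, sauna, patio, nursery, hall, attic]
Visit pantry; enqueue workshop, office → queue [den, closet, annex, sauna, patio, nursery, hall, attic, workshop, office]
Visit den; enqueue cellar → queue [closet, annex, sauna, patio, nursery, hall, attic, workshop, office, cellar]
Visit closet; enqueue lobby → queue [annex, sauna, patio, nursery, hall, attic, workshop, office, cellar, lobby]
Visit annex → queue [sauna, patio, nursery, hall, attic, workshop, office, cellar, lobby]
Visit sauna → queue [patio, nursery, hall, attic, workshop, office, cellar, lobby]
Visit patio → queue [nursery, hall, attic, workshop, office, cellar, lobby]
Visit nursery → queue [hall, attic, workshop, office, cellar, lobby]
Visit hall → queue [attic, workshop, office, cellar, lobby]
Visit attic → queue [workshop, office, cellar, lobby]
Visit workshop → queue [office, cellar, lobby]
Visit office → queue [cellar, lobby]
Visit cellar → queue [lobby]
Visit lobby → queue []

library -> parlor -> pantry -> den -> closet -> annex -> sauna -> patio -> nursery -> hall -> attic -> workshop -> office -> cellar -> lobby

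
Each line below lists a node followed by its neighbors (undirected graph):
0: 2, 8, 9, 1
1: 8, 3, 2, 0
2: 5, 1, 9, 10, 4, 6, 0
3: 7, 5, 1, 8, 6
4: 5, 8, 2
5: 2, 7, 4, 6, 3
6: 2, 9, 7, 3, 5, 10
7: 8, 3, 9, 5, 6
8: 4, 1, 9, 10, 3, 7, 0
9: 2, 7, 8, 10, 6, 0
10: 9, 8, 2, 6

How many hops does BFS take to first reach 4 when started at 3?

2

Level 0: 3
Level 1: 1, 5, 6, 7, 8
Level 2: 0, 2, 4, 9, 10
4 first appears at level 2.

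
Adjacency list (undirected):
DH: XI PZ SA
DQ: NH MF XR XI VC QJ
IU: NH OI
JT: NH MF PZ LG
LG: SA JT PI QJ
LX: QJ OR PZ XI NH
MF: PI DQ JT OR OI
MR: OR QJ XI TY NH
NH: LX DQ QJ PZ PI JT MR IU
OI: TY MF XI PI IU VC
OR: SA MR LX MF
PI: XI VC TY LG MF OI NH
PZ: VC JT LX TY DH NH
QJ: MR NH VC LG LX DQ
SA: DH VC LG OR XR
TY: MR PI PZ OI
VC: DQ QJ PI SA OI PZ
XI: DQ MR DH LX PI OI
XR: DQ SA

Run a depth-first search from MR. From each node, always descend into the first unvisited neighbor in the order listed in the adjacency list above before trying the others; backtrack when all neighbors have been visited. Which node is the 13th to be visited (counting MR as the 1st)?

PZ

Visit MR
MR → OR
OR → SA
SA → DH
DH → XI
XI → DQ
DQ → NH
NH → LX
LX → QJ
QJ → VC
VC → PI
PI → TY
TY → PZ
PZ → JT
JT → MF
MF → OI
OI → IU
JT → LG
DQ → XR

Visit order: MR, OR, SA, DH, XI, DQ, NH, LX, QJ, VC, PI, TY, PZ, JT, MF, OI, IU, LG, XR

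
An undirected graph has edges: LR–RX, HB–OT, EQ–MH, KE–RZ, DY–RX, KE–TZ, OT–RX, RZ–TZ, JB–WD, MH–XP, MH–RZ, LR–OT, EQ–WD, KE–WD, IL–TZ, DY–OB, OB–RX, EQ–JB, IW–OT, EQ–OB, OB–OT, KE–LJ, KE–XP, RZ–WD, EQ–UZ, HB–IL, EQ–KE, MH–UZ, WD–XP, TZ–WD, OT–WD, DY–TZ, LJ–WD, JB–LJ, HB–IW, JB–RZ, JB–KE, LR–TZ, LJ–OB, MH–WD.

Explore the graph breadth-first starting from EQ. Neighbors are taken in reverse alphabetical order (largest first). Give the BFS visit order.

EQ → WD → UZ → OB → MH → KE → JB → XP → TZ → RZ → OT → LJ → RX → DY → LR → IL → IW → HB

Visit EQ; enqueue WD, UZ, OB, MH, KE, JB → queue [WD, UZ, OB, MH, KE, JB]
Visit WD; enqueue XP, TZ, RZ, OT, LJ → queue [UZ, OB, MH, KE, JB, XP, TZ, RZ, OT, LJ]
Visit UZ → queue [OB, MH, KE, JB, XP, TZ, RZ, OT, LJ]
Visit OB; enqueue RX, DY → queue [MH, KE, JB, XP, TZ, RZ, OT, LJ, RX, DY]
Visit MH → queue [KE, JB, XP, TZ, RZ, OT, LJ, RX, DY]
Visit KE → queue [JB, XP, TZ, RZ, OT, LJ, RX, DY]
Visit JB → queue [XP, TZ, RZ, OT, LJ, RX, DY]
Visit XP → queue [TZ, RZ, OT, LJ, RX, DY]
Visit TZ; enqueue LR, IL → queue [RZ, OT, LJ, RX, DY, LR, IL]
Visit RZ → queue [OT, LJ, RX, DY, LR, IL]
Visit OT; enqueue IW, HB → queue [LJ, RX, DY, LR, IL, IW, HB]
Visit LJ → queue [RX, DY, LR, IL, IW, HB]
Visit RX → queue [DY, LR, IL, IW, HB]
Visit DY → queue [LR, IL, IW, HB]
Visit LR → queue [IL, IW, HB]
Visit IL → queue [IW, HB]
Visit IW → queue [HB]
Visit HB → queue []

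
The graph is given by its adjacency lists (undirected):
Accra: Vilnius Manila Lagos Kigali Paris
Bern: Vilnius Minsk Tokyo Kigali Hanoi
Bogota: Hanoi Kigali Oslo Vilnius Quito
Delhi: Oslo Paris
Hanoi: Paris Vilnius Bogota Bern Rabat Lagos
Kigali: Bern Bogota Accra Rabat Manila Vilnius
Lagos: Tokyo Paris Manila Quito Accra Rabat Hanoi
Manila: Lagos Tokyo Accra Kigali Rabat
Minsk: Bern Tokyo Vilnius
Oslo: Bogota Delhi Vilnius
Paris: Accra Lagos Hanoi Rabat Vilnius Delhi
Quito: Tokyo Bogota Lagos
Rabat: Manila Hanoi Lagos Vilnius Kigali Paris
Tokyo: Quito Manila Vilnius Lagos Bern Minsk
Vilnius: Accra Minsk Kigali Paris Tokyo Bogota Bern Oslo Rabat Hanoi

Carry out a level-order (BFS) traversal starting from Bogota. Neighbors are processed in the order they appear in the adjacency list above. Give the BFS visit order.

Visit Bogota; enqueue Hanoi, Kigali, Oslo, Vilnius, Quito → queue [Hanoi, Kigali, Oslo, Vilnius, Quito]
Visit Hanoi; enqueue Paris, Bern, Rabat, Lagos → queue [Kigali, Oslo, Vilnius, Quito, Paris, Bern, Rabat, Lagos]
Visit Kigali; enqueue Accra, Manila → queue [Oslo, Vilnius, Quito, Paris, Bern, Rabat, Lagos, Accra, Manila]
Visit Oslo; enqueue Delhi → queue [Vilnius, Quito, Paris, Bern, Rabat, Lagos, Accra, Manila, Delhi]
Visit Vilnius; enqueue Minsk, Tokyo → queue [Quito, Paris, Bern, Rabat, Lagos, Accra, Manila, Delhi, Minsk, Tokyo]
Visit Quito → queue [Paris, Bern, Rabat, Lagos, Accra, Manila, Delhi, Minsk, Tokyo]
Visit Paris → queue [Bern, Rabat, Lagos, Accra, Manila, Delhi, Minsk, Tokyo]
Visit Bern → queue [Rabat, Lagos, Accra, Manila, Delhi, Minsk, Tokyo]
Visit Rabat → queue [Lagos, Accra, Manila, Delhi, Minsk, Tokyo]
Visit Lagos → queue [Accra, Manila, Delhi, Minsk, Tokyo]
Visit Accra → queue [Manila, Delhi, Minsk, Tokyo]
Visit Manila → queue [Delhi, Minsk, Tokyo]
Visit Delhi → queue [Minsk, Tokyo]
Visit Minsk → queue [Tokyo]
Visit Tokyo → queue []

Bogota -> Hanoi -> Kigali -> Oslo -> Vilnius -> Quito -> Paris -> Bern -> Rabat -> Lagos -> Accra -> Manila -> Delhi -> Minsk -> Tokyo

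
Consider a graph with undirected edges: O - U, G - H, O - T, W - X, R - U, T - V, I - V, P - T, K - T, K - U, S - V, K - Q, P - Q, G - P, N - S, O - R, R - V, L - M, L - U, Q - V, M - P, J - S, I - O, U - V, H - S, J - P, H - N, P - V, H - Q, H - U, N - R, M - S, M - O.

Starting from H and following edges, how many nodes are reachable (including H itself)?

BFS from H visits: H, G, N, Q, S, U, P, R, K, V, J, M, L, O, T, I
Reachable nodes: 16 of 18 total.

16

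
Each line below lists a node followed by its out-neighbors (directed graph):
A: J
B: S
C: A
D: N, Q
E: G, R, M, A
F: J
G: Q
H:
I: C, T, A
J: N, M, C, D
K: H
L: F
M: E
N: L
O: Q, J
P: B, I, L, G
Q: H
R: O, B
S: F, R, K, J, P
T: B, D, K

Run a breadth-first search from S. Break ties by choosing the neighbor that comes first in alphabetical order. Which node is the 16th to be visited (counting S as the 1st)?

Visit S; enqueue F, J, K, P, R → queue [F, J, K, P, R]
Visit F → queue [J, K, P, R]
Visit J; enqueue C, D, M, N → queue [K, P, R, C, D, M, N]
Visit K; enqueue H → queue [P, R, C, D, M, N, H]
Visit P; enqueue B, G, I, L → queue [R, C, D, M, N, H, B, G, I, L]
Visit R; enqueue O → queue [C, D, M, N, H, B, G, I, L, O]
Visit C; enqueue A → queue [D, M, N, H, B, G, I, L, O, A]
Visit D; enqueue Q → queue [M, N, H, B, G, I, L, O, A, Q]
Visit M; enqueue E → queue [N, H, B, G, I, L, O, A, Q, E]
Visit N → queue [H, B, G, I, L, O, A, Q, E]
Visit H → queue [B, G, I, L, O, A, Q, E]
Visit B → queue [G, I, L, O, A, Q, E]
Visit G → queue [I, L, O, A, Q, E]
Visit I; enqueue T → queue [L, O, A, Q, E, T]
Visit L → queue [O, A, Q, E, T]
Visit O → queue [A, Q, E, T]
Visit A → queue [Q, E, T]
Visit Q → queue [E, T]
Visit E → queue [T]
Visit T → queue []

Visit order: S, F, J, K, P, R, C, D, M, N, H, B, G, I, L, O, A, Q, E, T

O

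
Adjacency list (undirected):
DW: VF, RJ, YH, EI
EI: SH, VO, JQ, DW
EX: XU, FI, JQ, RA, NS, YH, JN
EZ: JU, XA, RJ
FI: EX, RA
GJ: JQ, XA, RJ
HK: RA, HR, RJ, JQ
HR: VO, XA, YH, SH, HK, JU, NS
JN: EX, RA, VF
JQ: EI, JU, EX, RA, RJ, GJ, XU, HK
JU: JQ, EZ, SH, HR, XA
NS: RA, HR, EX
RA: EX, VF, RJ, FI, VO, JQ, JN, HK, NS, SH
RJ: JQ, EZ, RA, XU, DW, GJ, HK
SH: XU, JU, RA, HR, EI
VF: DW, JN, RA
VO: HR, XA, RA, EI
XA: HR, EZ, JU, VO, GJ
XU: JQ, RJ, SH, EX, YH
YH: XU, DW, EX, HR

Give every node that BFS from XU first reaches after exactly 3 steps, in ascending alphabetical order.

VF, VO, XA

Level 0: XU
Level 1: EX, JQ, RJ, SH, YH
Level 2: DW, EI, EZ, FI, GJ, HK, HR, JN, JU, NS, RA
Level 3: VF, VO, XA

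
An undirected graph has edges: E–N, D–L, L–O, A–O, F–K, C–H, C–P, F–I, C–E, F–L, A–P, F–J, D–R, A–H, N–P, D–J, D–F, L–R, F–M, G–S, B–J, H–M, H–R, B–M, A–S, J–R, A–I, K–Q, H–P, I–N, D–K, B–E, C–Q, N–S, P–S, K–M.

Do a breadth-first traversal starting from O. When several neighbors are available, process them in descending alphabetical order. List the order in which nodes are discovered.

Visit O; enqueue L, A → queue [L, A]
Visit L; enqueue R, F, D → queue [A, R, F, D]
Visit A; enqueue S, P, I, H → queue [R, F, D, S, P, I, H]
Visit R; enqueue J → queue [F, D, S, P, I, H, J]
Visit F; enqueue M, K → queue [D, S, P, I, H, J, M, K]
Visit D → queue [S, P, I, H, J, M, K]
Visit S; enqueue N, G → queue [P, I, H, J, M, K, N, G]
Visit P; enqueue C → queue [I, H, J, M, K, N, G, C]
Visit I → queue [H, J, M, K, N, G, C]
Visit H → queue [J, M, K, N, G, C]
Visit J; enqueue B → queue [M, K, N, G, C, B]
Visit M → queue [K, N, G, C, B]
Visit K; enqueue Q → queue [N, G, C, B, Q]
Visit N; enqueue E → queue [G, C, B, Q, E]
Visit G → queue [C, B, Q, E]
Visit C → queue [B, Q, E]
Visit B → queue [Q, E]
Visit Q → queue [E]
Visit E → queue []

O -> L -> A -> R -> F -> D -> S -> P -> I -> H -> J -> M -> K -> N -> G -> C -> B -> Q -> E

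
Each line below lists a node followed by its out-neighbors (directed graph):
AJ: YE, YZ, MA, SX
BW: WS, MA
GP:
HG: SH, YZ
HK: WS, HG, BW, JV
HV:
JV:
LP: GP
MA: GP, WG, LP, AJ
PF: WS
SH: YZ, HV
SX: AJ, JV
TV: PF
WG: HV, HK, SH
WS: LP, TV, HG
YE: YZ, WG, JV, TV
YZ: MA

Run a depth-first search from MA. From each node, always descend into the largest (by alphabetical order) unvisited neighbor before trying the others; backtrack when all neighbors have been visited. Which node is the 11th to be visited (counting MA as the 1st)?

GP

Visit MA
MA → WG
WG → SH
SH → YZ
SH → HV
WG → HK
HK → WS
WS → TV
TV → PF
WS → LP
LP → GP
WS → HG
HK → JV
HK → BW
MA → AJ
AJ → YE
AJ → SX

Visit order: MA, WG, SH, YZ, HV, HK, WS, TV, PF, LP, GP, HG, JV, BW, AJ, YE, SX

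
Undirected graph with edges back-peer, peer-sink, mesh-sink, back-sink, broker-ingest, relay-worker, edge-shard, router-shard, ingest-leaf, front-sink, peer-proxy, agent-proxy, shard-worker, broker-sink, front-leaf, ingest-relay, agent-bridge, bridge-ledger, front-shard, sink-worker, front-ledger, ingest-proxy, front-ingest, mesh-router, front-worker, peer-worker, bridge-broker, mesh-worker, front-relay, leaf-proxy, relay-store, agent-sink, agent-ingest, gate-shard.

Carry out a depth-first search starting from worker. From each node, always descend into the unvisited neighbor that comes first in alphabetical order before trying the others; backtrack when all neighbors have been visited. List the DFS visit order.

worker front ingest agent bridge broker sink back peer proxy leaf mesh router shard edge gate ledger relay store

Visit worker
worker → front
front → ingest
ingest → agent
agent → bridge
bridge → broker
broker → sink
sink → back
back → peer
peer → proxy
proxy → leaf
sink → mesh
mesh → router
router → shard
shard → edge
shard → gate
bridge → ledger
ingest → relay
relay → store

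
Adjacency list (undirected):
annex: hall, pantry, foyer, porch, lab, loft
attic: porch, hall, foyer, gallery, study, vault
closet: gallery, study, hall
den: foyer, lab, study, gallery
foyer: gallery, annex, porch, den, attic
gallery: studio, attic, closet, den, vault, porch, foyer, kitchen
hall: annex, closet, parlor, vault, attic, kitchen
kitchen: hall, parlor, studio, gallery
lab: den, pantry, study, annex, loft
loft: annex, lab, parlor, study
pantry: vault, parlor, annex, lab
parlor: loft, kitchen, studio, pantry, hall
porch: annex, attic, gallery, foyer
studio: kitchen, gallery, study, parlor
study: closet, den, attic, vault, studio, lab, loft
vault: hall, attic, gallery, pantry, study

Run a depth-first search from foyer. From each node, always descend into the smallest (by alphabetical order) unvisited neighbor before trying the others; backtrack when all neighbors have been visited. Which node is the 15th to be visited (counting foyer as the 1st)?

vault

Visit foyer
foyer → annex
annex → hall
hall → attic
attic → gallery
gallery → closet
closet → study
study → den
den → lab
lab → loft
loft → parlor
parlor → kitchen
kitchen → studio
parlor → pantry
pantry → vault
gallery → porch

Visit order: foyer, annex, hall, attic, gallery, closet, study, den, lab, loft, parlor, kitchen, studio, pantry, vault, porch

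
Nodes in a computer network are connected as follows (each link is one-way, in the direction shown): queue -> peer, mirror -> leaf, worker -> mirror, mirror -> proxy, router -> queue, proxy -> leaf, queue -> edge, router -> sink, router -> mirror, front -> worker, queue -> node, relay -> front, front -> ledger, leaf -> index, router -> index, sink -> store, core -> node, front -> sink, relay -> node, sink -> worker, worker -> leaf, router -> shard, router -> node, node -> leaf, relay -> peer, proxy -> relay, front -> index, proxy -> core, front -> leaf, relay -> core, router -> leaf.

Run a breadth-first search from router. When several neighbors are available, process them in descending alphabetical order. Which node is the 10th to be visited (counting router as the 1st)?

Visit router; enqueue sink, shard, queue, node, mirror, leaf, index → queue [sink, shard, queue, node, mirror, leaf, index]
Visit sink; enqueue worker, store → queue [shard, queue, node, mirror, leaf, index, worker, store]
Visit shard → queue [queue, node, mirror, leaf, index, worker, store]
Visit queue; enqueue peer, edge → queue [node, mirror, leaf, index, worker, store, peer, edge]
Visit node → queue [mirror, leaf, index, worker, store, peer, edge]
Visit mirror; enqueue proxy → queue [leaf, index, worker, store, peer, edge, proxy]
Visit leaf → queue [index, worker, store, peer, edge, proxy]
Visit index → queue [worker, store, peer, edge, proxy]
Visit worker → queue [store, peer, edge, proxy]
Visit store → queue [peer, edge, proxy]
Visit peer → queue [edge, proxy]
Visit edge → queue [proxy]
Visit proxy; enqueue relay, core → queue [relay, core]
Visit relay; enqueue front → queue [core, front]
Visit core → queue [front]
Visit front; enqueue ledger → queue [ledger]
Visit ledger → queue []

Visit order: router, sink, shard, queue, node, mirror, leaf, index, worker, store, peer, edge, proxy, relay, core, front, ledger

store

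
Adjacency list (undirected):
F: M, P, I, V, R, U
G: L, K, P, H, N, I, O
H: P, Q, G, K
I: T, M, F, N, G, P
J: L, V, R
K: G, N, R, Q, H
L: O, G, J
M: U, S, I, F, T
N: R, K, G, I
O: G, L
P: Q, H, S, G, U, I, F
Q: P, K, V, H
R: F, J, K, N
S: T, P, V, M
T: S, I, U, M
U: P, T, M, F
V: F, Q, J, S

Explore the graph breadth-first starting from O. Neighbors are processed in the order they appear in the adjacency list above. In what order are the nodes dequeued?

O -> G -> L -> K -> P -> H -> N -> I -> J -> R -> Q -> S -> U -> F -> T -> M -> V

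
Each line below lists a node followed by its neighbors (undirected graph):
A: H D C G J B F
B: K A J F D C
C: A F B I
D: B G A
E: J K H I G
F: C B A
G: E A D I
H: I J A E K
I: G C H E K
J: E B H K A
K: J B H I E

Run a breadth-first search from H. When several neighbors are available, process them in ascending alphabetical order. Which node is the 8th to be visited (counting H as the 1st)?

C

Visit H; enqueue A, E, I, J, K → queue [A, E, I, J, K]
Visit A; enqueue B, C, D, F, G → queue [E, I, J, K, B, C, D, F, G]
Visit E → queue [I, J, K, B, C, D, F, G]
Visit I → queue [J, K, B, C, D, F, G]
Visit J → queue [K, B, C, D, F, G]
Visit K → queue [B, C, D, F, G]
Visit B → queue [C, D, F, G]
Visit C → queue [D, F, G]
Visit D → queue [F, G]
Visit F → queue [G]
Visit G → queue []

Visit order: H, A, E, I, J, K, B, C, D, F, G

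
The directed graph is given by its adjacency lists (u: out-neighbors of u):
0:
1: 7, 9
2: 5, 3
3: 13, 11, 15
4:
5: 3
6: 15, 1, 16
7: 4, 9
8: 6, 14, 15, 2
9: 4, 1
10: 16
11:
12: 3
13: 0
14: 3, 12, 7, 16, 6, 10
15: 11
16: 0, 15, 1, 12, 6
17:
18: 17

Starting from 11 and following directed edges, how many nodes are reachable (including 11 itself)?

1

BFS from 11 visits: 11
Reachable nodes: 1 of 19 total.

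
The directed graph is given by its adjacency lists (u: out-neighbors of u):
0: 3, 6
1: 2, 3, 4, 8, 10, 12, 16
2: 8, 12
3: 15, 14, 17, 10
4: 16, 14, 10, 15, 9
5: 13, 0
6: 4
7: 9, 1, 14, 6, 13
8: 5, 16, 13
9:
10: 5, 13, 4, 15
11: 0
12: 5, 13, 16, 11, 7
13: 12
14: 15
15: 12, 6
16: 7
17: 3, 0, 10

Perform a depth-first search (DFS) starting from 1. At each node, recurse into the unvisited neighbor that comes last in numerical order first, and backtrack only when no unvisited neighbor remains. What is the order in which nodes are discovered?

1, 16, 7, 14, 15, 12, 13, 11, 0, 6, 4, 10, 5, 9, 3, 17, 8, 2

Visit 1
1 → 16
16 → 7
7 → 14
14 → 15
15 → 12
12 → 13
12 → 11
11 → 0
0 → 6
6 → 4
4 → 10
10 → 5
4 → 9
0 → 3
3 → 17
1 → 8
1 → 2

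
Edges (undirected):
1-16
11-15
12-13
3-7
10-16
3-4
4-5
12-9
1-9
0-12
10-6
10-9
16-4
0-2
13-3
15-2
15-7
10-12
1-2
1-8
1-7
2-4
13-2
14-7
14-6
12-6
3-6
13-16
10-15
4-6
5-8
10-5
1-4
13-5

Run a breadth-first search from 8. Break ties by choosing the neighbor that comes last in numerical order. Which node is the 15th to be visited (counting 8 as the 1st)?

Visit 8; enqueue 5, 1 → queue [5, 1]
Visit 5; enqueue 13, 10, 4 → queue [1, 13, 10, 4]
Visit 1; enqueue 16, 9, 7, 2 → queue [13, 10, 4, 16, 9, 7, 2]
Visit 13; enqueue 12, 3 → queue [10, 4, 16, 9, 7, 2, 12, 3]
Visit 10; enqueue 15, 6 → queue [4, 16, 9, 7, 2, 12, 3, 15, 6]
Visit 4 → queue [16, 9, 7, 2, 12, 3, 15, 6]
Visit 16 → queue [9, 7, 2, 12, 3, 15, 6]
Visit 9 → queue [7, 2, 12, 3, 15, 6]
Visit 7; enqueue 14 → queue [2, 12, 3, 15, 6, 14]
Visit 2; enqueue 0 → queue [12, 3, 15, 6, 14, 0]
Visit 12 → queue [3, 15, 6, 14, 0]
Visit 3 → queue [15, 6, 14, 0]
Visit 15; enqueue 11 → queue [6, 14, 0, 11]
Visit 6 → queue [14, 0, 11]
Visit 14 → queue [0, 11]
Visit 0 → queue [11]
Visit 11 → queue []

Visit order: 8, 5, 1, 13, 10, 4, 16, 9, 7, 2, 12, 3, 15, 6, 14, 0, 11

14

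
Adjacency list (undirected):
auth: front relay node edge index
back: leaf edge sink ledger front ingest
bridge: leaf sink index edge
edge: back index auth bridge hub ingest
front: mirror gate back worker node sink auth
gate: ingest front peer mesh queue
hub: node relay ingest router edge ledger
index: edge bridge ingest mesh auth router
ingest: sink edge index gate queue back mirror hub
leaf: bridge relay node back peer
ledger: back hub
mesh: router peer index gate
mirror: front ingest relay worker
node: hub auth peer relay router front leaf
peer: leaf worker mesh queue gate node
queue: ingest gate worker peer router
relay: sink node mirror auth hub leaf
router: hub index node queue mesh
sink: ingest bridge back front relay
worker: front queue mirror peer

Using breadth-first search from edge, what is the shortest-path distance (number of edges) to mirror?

Level 0: edge
Level 1: auth, back, bridge, hub, index, ingest
Level 2: front, gate, leaf, ledger, mesh, mirror, node, queue, relay, router, sink
Level 3: peer, worker
mirror first appears at level 2.

2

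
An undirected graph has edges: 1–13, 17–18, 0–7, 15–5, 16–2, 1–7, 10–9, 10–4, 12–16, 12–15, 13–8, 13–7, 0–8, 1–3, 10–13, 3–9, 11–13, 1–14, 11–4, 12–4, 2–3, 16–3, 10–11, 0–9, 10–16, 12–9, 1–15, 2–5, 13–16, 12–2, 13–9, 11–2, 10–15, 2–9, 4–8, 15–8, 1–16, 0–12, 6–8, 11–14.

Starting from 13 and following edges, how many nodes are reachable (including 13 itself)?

BFS from 13 visits: 13, 1, 7, 8, 9, 10, 11, 16, 3, 14, 15, 0, 4, 6, 2, 12, 5
Reachable nodes: 17 of 19 total.

17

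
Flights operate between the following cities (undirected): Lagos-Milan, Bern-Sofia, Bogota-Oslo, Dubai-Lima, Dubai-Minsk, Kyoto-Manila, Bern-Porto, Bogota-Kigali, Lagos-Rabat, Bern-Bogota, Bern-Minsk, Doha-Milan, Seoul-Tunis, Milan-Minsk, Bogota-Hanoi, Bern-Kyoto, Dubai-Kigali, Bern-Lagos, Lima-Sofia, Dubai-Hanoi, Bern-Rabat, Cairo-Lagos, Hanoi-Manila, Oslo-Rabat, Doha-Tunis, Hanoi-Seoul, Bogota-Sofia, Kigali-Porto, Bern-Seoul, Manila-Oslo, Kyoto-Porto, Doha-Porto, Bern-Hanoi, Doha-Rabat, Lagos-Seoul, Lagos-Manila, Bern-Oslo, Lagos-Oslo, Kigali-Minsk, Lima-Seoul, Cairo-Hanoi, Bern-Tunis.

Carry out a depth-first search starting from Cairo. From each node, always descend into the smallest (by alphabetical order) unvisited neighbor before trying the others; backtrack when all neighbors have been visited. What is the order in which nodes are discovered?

Visit Cairo
Cairo → Hanoi
Hanoi → Bern
Bern → Bogota
Bogota → Kigali
Kigali → Dubai
Dubai → Lima
Lima → Seoul
Seoul → Lagos
Lagos → Manila
Manila → Kyoto
Kyoto → Porto
Porto → Doha
Doha → Milan
Milan → Minsk
Doha → Rabat
Rabat → Oslo
Doha → Tunis
Lima → Sofia

Cairo, Hanoi, Bern, Bogota, Kigali, Dubai, Lima, Seoul, Lagos, Manila, Kyoto, Porto, Doha, Milan, Minsk, Rabat, Oslo, Tunis, Sofia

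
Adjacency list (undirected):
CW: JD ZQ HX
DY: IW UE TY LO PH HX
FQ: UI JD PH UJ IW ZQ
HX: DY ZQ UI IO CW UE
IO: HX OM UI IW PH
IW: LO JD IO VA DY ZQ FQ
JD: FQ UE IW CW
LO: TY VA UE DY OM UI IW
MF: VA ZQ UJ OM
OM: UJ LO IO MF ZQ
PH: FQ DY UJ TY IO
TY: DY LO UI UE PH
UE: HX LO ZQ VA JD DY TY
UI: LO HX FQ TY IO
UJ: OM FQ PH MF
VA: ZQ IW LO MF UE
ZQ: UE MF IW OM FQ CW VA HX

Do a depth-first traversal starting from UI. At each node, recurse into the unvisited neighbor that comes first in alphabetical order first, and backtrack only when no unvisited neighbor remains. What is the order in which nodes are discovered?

Visit UI
UI → FQ
FQ → IW
IW → DY
DY → HX
HX → CW
CW → JD
JD → UE
UE → LO
LO → OM
OM → IO
IO → PH
PH → TY
PH → UJ
UJ → MF
MF → VA
VA → ZQ

UI -> FQ -> IW -> DY -> HX -> CW -> JD -> UE -> LO -> OM -> IO -> PH -> TY -> UJ -> MF -> VA -> ZQ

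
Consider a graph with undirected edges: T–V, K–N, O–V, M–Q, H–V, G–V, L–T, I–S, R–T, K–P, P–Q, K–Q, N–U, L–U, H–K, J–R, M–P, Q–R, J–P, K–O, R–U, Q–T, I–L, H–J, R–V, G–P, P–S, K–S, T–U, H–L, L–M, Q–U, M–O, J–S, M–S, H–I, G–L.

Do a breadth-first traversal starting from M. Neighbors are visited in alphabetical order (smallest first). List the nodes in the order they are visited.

M -> L -> O -> P -> Q -> S -> G -> H -> I -> T -> U -> K -> V -> J -> R -> N

Visit M; enqueue L, O, P, Q, S → queue [L, O, P, Q, S]
Visit L; enqueue G, H, I, T, U → queue [O, P, Q, S, G, H, I, T, U]
Visit O; enqueue K, V → queue [P, Q, S, G, H, I, T, U, K, V]
Visit P; enqueue J → queue [Q, S, G, H, I, T, U, K, V, J]
Visit Q; enqueue R → queue [S, G, H, I, T, U, K, V, J, R]
Visit S → queue [G, H, I, T, U, K, V, J, R]
Visit G → queue [H, I, T, U, K, V, J, R]
Visit H → queue [I, T, U, K, V, J, R]
Visit I → queue [T, U, K, V, J, R]
Visit T → queue [U, K, V, J, R]
Visit U; enqueue N → queue [K, V, J, R, N]
Visit K → queue [V, J, R, N]
Visit V → queue [J, R, N]
Visit J → queue [R, N]
Visit R → queue [N]
Visit N → queue []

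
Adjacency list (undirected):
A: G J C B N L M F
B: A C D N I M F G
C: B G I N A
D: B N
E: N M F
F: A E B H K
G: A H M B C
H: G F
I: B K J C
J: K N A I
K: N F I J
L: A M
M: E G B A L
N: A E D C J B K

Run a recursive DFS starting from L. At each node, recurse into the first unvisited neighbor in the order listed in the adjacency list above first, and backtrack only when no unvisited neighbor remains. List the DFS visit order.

Visit L
L → A
A → G
G → H
H → F
F → E
E → N
N → D
D → B
B → C
C → I
I → K
K → J
B → M

L -> A -> G -> H -> F -> E -> N -> D -> B -> C -> I -> K -> J -> M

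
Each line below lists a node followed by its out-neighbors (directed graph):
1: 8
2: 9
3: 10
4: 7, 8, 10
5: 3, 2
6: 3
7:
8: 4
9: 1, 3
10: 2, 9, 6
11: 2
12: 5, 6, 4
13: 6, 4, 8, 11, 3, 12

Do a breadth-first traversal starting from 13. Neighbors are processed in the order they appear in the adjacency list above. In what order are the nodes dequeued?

13 -> 6 -> 4 -> 8 -> 11 -> 3 -> 12 -> 7 -> 10 -> 2 -> 5 -> 9 -> 1

Visit 13; enqueue 6, 4, 8, 11, 3, 12 → queue [6, 4, 8, 11, 3, 12]
Visit 6 → queue [4, 8, 11, 3, 12]
Visit 4; enqueue 7, 10 → queue [8, 11, 3, 12, 7, 10]
Visit 8 → queue [11, 3, 12, 7, 10]
Visit 11; enqueue 2 → queue [3, 12, 7, 10, 2]
Visit 3 → queue [12, 7, 10, 2]
Visit 12; enqueue 5 → queue [7, 10, 2, 5]
Visit 7 → queue [10, 2, 5]
Visit 10; enqueue 9 → queue [2, 5, 9]
Visit 2 → queue [5, 9]
Visit 5 → queue [9]
Visit 9; enqueue 1 → queue [1]
Visit 1 → queue []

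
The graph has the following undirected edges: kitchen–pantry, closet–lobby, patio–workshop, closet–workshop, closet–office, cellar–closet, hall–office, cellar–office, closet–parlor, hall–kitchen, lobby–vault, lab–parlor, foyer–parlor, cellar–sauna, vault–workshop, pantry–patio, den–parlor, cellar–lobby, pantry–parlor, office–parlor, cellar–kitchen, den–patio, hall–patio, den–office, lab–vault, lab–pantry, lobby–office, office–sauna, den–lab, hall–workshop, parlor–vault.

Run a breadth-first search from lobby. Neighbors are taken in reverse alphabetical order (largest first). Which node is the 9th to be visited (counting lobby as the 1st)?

Visit lobby; enqueue vault, office, closet, cellar → queue [vault, office, closet, cellar]
Visit vault; enqueue workshop, parlor, lab → queue [office, closet, cellar, workshop, parlor, lab]
Visit office; enqueue sauna, hall, den → queue [closet, cellar, workshop, parlor, lab, sauna, hall, den]
Visit closet → queue [cellar, workshop, parlor, lab, sauna, hall, den]
Visit cellar; enqueue kitchen → queue [workshop, parlor, lab, sauna, hall, den, kitchen]
Visit workshop; enqueue patio → queue [parlor, lab, sauna, hall, den, kitchen, patio]
Visit parlor; enqueue pantry, foyer → queue [lab, sauna, hall, den, kitchen, patio, pantry, foyer]
Visit lab → queue [sauna, hall, den, kitchen, patio, pantry, foyer]
Visit sauna → queue [hall, den, kitchen, patio, pantry, foyer]
Visit hall → queue [den, kitchen, patio, pantry, foyer]
Visit den → queue [kitchen, patio, pantry, foyer]
Visit kitchen → queue [patio, pantry, foyer]
Visit patio → queue [pantry, foyer]
Visit pantry → queue [foyer]
Visit foyer → queue []

Visit order: lobby, vault, office, closet, cellar, workshop, parlor, lab, sauna, hall, den, kitchen, patio, pantry, foyer

sauna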